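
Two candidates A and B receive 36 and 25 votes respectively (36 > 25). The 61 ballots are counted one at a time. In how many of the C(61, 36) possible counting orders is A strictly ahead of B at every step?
Strict-lead orderings = 15863050492155867

Total orderings of the 61 votes with 36 for A: C(61, 36) = 87967825456500717. By the Bertrand ballot formula (Cycle Lemma / reflection principle), the number of orderings in which A is strictly ahead of B throughout is (p − q)/(p + q) · C(p + q, p) = (36 − 25)/(36 + 25) · 87967825456500717 = 15863050492155867.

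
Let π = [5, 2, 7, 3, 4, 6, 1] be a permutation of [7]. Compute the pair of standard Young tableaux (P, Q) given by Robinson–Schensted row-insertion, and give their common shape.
P = [1, 3, 4, 6] / [2, 7] / [5];  Q = [1, 3, 5, 6] / [2, 4] / [7];  common shape = (4, 2, 1)

Row-insert the values π_1, π_2, … into P one at a time, bumping the leftmost entry strictly greater than the inserted value down to the next row. The recording tableau Q records, in position (i, j), the step at which that cell was added to P.
  Insert 5 (step 1): P = [5];  Q = [1]
  Insert 2 (step 2): P = [2] / [5];  Q = [1] / [2]
  Insert 7 (step 3): P = [2, 7] / [5];  Q = [1, 3] / [2]
  Insert 3 (step 4): P = [2, 3] / [5, 7];  Q = [1, 3] / [2, 4]
  Insert 4 (step 5): P = [2, 3, 4] / [5, 7];  Q = [1, 3, 5] / [2, 4]
  Insert 6 (step 6): P = [2, 3, 4, 6] / [5, 7];  Q = [1, 3, 5, 6] / [2, 4]
  Insert 1 (step 7): P = [1, 3, 4, 6] / [2, 7] / [5];  Q = [1, 3, 5, 6] / [2, 4] / [7]
Final shape: (4, 2, 1).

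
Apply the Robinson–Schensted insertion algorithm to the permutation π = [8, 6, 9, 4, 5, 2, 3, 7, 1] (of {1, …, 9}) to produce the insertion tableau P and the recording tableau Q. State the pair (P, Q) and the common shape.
P = [1, 3, 7] / [2, 5] / [4, 9] / [6] / [8];  Q = [1, 3, 8] / [2, 5] / [4, 7] / [6] / [9];  common shape = (3, 2, 2, 1, 1)

Row-insert the values π_1, π_2, … into P one at a time, bumping the leftmost entry strictly greater than the inserted value down to the next row. The recording tableau Q records, in position (i, j), the step at which that cell was added to P.
  Insert 8 (step 1): P = [8];  Q = [1]
  Insert 6 (step 2): P = [6] / [8];  Q = [1] / [2]
  Insert 9 (step 3): P = [6, 9] / [8];  Q = [1, 3] / [2]
  Insert 4 (step 4): P = [4, 9] / [6] / [8];  Q = [1, 3] / [2] / [4]
  Insert 5 (step 5): P = [4, 5] / [6, 9] / [8];  Q = [1, 3] / [2, 5] / [4]
  Insert 2 (step 6): P = [2, 5] / [4, 9] / [6] / [8];  Q = [1, 3] / [2, 5] / [4] / [6]
  Insert 3 (step 7): P = [2, 3] / [4, 5] / [6, 9] / [8];  Q = [1, 3] / [2, 5] / [4, 7] / [6]
  Insert 7 (step 8): P = [2, 3, 7] / [4, 5] / [6, 9] / [8];  Q = [1, 3, 8] / [2, 5] / [4, 7] / [6]
  Insert 1 (step 9): P = [1, 3, 7] / [2, 5] / [4, 9] / [6] / [8];  Q = [1, 3, 8] / [2, 5] / [4, 7] / [6] / [9]
Final shape: (3, 2, 2, 1, 1).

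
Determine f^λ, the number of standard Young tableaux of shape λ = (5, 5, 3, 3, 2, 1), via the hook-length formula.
# SYT of shape (5, 5, 3, 3, 2, 1) = 31039008

Hook-length formula: f^λ = n! / Π hook(c), product over all cells c of the Young diagram. For λ = (5, 5, 3, 3, 2, 1), n = 19 boxes. Hook lengths by row (left-to-right, top-to-bottom): [10, 8, 6, 3, 2]; [9, 7, 5, 2, 1]; [6, 4, 2]; [5, 3, 1]; [3, 1]; [1]. Product of hooks = 3919104000. So f^λ = 19! / 3919104000 = 121645100408832000 / 3919104000 = 31039008.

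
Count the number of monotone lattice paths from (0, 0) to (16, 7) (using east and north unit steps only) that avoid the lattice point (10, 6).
Number of paths = 189101

Total paths from (0, 0) to (16, 7): C(23, 16) = 245157. Paths through (10, 6): (paths (0, 0) → (10, 6)) × (paths (10, 6) → (16, 7)) = C(16, 10) · C(7, 6) = 8008 · 7 = 56056. Avoidance count = 245157 − 56056 = 189101.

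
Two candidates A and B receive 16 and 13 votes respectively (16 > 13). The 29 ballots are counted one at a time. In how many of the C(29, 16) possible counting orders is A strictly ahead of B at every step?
Strict-lead orderings = 7020405

Total orderings of the 29 votes with 16 for A: C(29, 16) = 67863915. By the Bertrand ballot formula (Cycle Lemma / reflection principle), the number of orderings in which A is strictly ahead of B throughout is (p − q)/(p + q) · C(p + q, p) = (16 − 13)/(16 + 13) · 67863915 = 7020405.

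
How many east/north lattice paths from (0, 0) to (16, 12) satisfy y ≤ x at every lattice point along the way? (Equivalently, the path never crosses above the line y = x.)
Number of paths = 8947575

By the reflection principle (André's argument), the number of monotone paths to (16, 12) with n ≤ m that never go above y = x is C(28, 16) − C(28, 17) = 30421755 − 21474180 = 8947575.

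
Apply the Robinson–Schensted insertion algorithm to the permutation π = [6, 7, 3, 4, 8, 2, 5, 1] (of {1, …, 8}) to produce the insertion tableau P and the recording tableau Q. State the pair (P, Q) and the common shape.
P = [1, 4, 5] / [2, 7, 8] / [3] / [6];  Q = [1, 2, 5] / [3, 4, 7] / [6] / [8];  common shape = (3, 3, 1, 1)

Row-insert the values π_1, π_2, … into P one at a time, bumping the leftmost entry strictly greater than the inserted value down to the next row. The recording tableau Q records, in position (i, j), the step at which that cell was added to P.
  Insert 6 (step 1): P = [6];  Q = [1]
  Insert 7 (step 2): P = [6, 7];  Q = [1, 2]
  Insert 3 (step 3): P = [3, 7] / [6];  Q = [1, 2] / [3]
  Insert 4 (step 4): P = [3, 4] / [6, 7];  Q = [1, 2] / [3, 4]
  Insert 8 (step 5): P = [3, 4, 8] / [6, 7];  Q = [1, 2, 5] / [3, 4]
  Insert 2 (step 6): P = [2, 4, 8] / [3, 7] / [6];  Q = [1, 2, 5] / [3, 4] / [6]
  Insert 5 (step 7): P = [2, 4, 5] / [3, 7, 8] / [6];  Q = [1, 2, 5] / [3, 4, 7] / [6]
  Insert 1 (step 8): P = [1, 4, 5] / [2, 7, 8] / [3] / [6];  Q = [1, 2, 5] / [3, 4, 7] / [6] / [8]
Final shape: (3, 3, 1, 1).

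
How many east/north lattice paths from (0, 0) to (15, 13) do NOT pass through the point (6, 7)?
Number of paths = 28853580

Total paths from (0, 0) to (15, 13): C(28, 15) = 37442160. Paths through (6, 7): (paths (0, 0) → (6, 7)) × (paths (6, 7) → (15, 13)) = C(13, 6) · C(15, 9) = 1716 · 5005 = 8588580. Avoidance count = 37442160 − 8588580 = 28853580.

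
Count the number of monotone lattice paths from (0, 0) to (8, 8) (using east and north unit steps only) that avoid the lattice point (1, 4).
Number of paths = 11220

Total paths from (0, 0) to (8, 8): C(16, 8) = 12870. Paths through (1, 4): (paths (0, 0) → (1, 4)) × (paths (1, 4) → (8, 8)) = C(5, 1) · C(11, 7) = 5 · 330 = 1650. Avoidance count = 12870 − 1650 = 11220.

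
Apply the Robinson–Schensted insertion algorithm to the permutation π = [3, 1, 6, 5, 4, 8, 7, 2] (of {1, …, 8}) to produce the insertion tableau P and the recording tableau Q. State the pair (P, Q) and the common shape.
P = [1, 2, 7] / [3, 4, 8] / [5] / [6];  Q = [1, 3, 6] / [2, 4, 7] / [5] / [8];  common shape = (3, 3, 1, 1)

Row-insert the values π_1, π_2, … into P one at a time, bumping the leftmost entry strictly greater than the inserted value down to the next row. The recording tableau Q records, in position (i, j), the step at which that cell was added to P.
  Insert 3 (step 1): P = [3];  Q = [1]
  Insert 1 (step 2): P = [1] / [3];  Q = [1] / [2]
  Insert 6 (step 3): P = [1, 6] / [3];  Q = [1, 3] / [2]
  Insert 5 (step 4): P = [1, 5] / [3, 6];  Q = [1, 3] / [2, 4]
  Insert 4 (step 5): P = [1, 4] / [3, 5] / [6];  Q = [1, 3] / [2, 4] / [5]
  Insert 8 (step 6): P = [1, 4, 8] / [3, 5] / [6];  Q = [1, 3, 6] / [2, 4] / [5]
  Insert 7 (step 7): P = [1, 4, 7] / [3, 5, 8] / [6];  Q = [1, 3, 6] / [2, 4, 7] / [5]
  Insert 2 (step 8): P = [1, 2, 7] / [3, 4, 8] / [5] / [6];  Q = [1, 3, 6] / [2, 4, 7] / [5] / [8]
Final shape: (3, 3, 1, 1).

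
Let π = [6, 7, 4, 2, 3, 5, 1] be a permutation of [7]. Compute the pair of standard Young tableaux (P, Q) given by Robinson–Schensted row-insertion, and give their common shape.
P = [1, 3, 5] / [2, 7] / [4] / [6];  Q = [1, 2, 6] / [3, 5] / [4] / [7];  common shape = (3, 2, 1, 1)

Row-insert the values π_1, π_2, … into P one at a time, bumping the leftmost entry strictly greater than the inserted value down to the next row. The recording tableau Q records, in position (i, j), the step at which that cell was added to P.
  Insert 6 (step 1): P = [6];  Q = [1]
  Insert 7 (step 2): P = [6, 7];  Q = [1, 2]
  Insert 4 (step 3): P = [4, 7] / [6];  Q = [1, 2] / [3]
  Insert 2 (step 4): P = [2, 7] / [4] / [6];  Q = [1, 2] / [3] / [4]
  Insert 3 (step 5): P = [2, 3] / [4, 7] / [6];  Q = [1, 2] / [3, 5] / [4]
  Insert 5 (step 6): P = [2, 3, 5] / [4, 7] / [6];  Q = [1, 2, 6] / [3, 5] / [4]
  Insert 1 (step 7): P = [1, 3, 5] / [2, 7] / [4] / [6];  Q = [1, 2, 6] / [3, 5] / [4] / [7]
Final shape: (3, 2, 1, 1).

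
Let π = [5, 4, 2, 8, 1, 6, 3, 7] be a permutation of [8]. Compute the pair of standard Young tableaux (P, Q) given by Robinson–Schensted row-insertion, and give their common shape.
P = [1, 3, 7] / [2, 6] / [4, 8] / [5];  Q = [1, 4, 8] / [2, 6] / [3, 7] / [5];  common shape = (3, 2, 2, 1)

Row-insert the values π_1, π_2, … into P one at a time, bumping the leftmost entry strictly greater than the inserted value down to the next row. The recording tableau Q records, in position (i, j), the step at which that cell was added to P.
  Insert 5 (step 1): P = [5];  Q = [1]
  Insert 4 (step 2): P = [4] / [5];  Q = [1] / [2]
  Insert 2 (step 3): P = [2] / [4] / [5];  Q = [1] / [2] / [3]
  Insert 8 (step 4): P = [2, 8] / [4] / [5];  Q = [1, 4] / [2] / [3]
  Insert 1 (step 5): P = [1, 8] / [2] / [4] / [5];  Q = [1, 4] / [2] / [3] / [5]
  Insert 6 (step 6): P = [1, 6] / [2, 8] / [4] / [5];  Q = [1, 4] / [2, 6] / [3] / [5]
  Insert 3 (step 7): P = [1, 3] / [2, 6] / [4, 8] / [5];  Q = [1, 4] / [2, 6] / [3, 7] / [5]
  Insert 7 (step 8): P = [1, 3, 7] / [2, 6] / [4, 8] / [5];  Q = [1, 4, 8] / [2, 6] / [3, 7] / [5]
Final shape: (3, 2, 2, 1).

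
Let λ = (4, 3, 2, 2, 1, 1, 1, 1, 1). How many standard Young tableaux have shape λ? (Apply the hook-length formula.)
# SYT of shape (4, 3, 2, 2, 1, 1, 1, 1, 1) = 180180

Hook-length formula: f^λ = n! / Π hook(c), product over all cells c of the Young diagram. For λ = (4, 3, 2, 2, 1, 1, 1, 1, 1), n = 16 boxes. Hook lengths by row (left-to-right, top-to-bottom): [12, 6, 3, 1]; [10, 4, 1]; [8, 2]; [7, 1]; [5]; [4]; [3]; [2]; [1]. Product of hooks = 116121600. So f^λ = 16! / 116121600 = 20922789888000 / 116121600 = 180180.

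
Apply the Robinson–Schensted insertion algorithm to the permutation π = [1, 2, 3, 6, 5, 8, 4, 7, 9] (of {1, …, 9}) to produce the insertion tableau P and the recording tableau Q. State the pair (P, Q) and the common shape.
P = [1, 2, 3, 4, 7, 9] / [5, 8] / [6];  Q = [1, 2, 3, 4, 6, 9] / [5, 8] / [7];  common shape = (6, 2, 1)

Row-insert the values π_1, π_2, … into P one at a time, bumping the leftmost entry strictly greater than the inserted value down to the next row. The recording tableau Q records, in position (i, j), the step at which that cell was added to P.
  Insert 1 (step 1): P = [1];  Q = [1]
  Insert 2 (step 2): P = [1, 2];  Q = [1, 2]
  Insert 3 (step 3): P = [1, 2, 3];  Q = [1, 2, 3]
  Insert 6 (step 4): P = [1, 2, 3, 6];  Q = [1, 2, 3, 4]
  Insert 5 (step 5): P = [1, 2, 3, 5] / [6];  Q = [1, 2, 3, 4] / [5]
  Insert 8 (step 6): P = [1, 2, 3, 5, 8] / [6];  Q = [1, 2, 3, 4, 6] / [5]
  Insert 4 (step 7): P = [1, 2, 3, 4, 8] / [5] / [6];  Q = [1, 2, 3, 4, 6] / [5] / [7]
  Insert 7 (step 8): P = [1, 2, 3, 4, 7] / [5, 8] / [6];  Q = [1, 2, 3, 4, 6] / [5, 8] / [7]
  Insert 9 (step 9): P = [1, 2, 3, 4, 7, 9] / [5, 8] / [6];  Q = [1, 2, 3, 4, 6, 9] / [5, 8] / [7]
Final shape: (6, 2, 1).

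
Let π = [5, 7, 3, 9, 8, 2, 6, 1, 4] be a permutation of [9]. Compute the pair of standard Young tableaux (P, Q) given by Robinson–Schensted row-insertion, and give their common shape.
P = [1, 4, 8] / [2, 6] / [3, 7] / [5, 9];  Q = [1, 2, 4] / [3, 5] / [6, 7] / [8, 9];  common shape = (3, 2, 2, 2)

Row-insert the values π_1, π_2, … into P one at a time, bumping the leftmost entry strictly greater than the inserted value down to the next row. The recording tableau Q records, in position (i, j), the step at which that cell was added to P.
  Insert 5 (step 1): P = [5];  Q = [1]
  Insert 7 (step 2): P = [5, 7];  Q = [1, 2]
  Insert 3 (step 3): P = [3, 7] / [5];  Q = [1, 2] / [3]
  Insert 9 (step 4): P = [3, 7, 9] / [5];  Q = [1, 2, 4] / [3]
  Insert 8 (step 5): P = [3, 7, 8] / [5, 9];  Q = [1, 2, 4] / [3, 5]
  Insert 2 (step 6): P = [2, 7, 8] / [3, 9] / [5];  Q = [1, 2, 4] / [3, 5] / [6]
  Insert 6 (step 7): P = [2, 6, 8] / [3, 7] / [5, 9];  Q = [1, 2, 4] / [3, 5] / [6, 7]
  Insert 1 (step 8): P = [1, 6, 8] / [2, 7] / [3, 9] / [5];  Q = [1, 2, 4] / [3, 5] / [6, 7] / [8]
  Insert 4 (step 9): P = [1, 4, 8] / [2, 6] / [3, 7] / [5, 9];  Q = [1, 2, 4] / [3, 5] / [6, 7] / [8, 9]
Final shape: (3, 2, 2, 2).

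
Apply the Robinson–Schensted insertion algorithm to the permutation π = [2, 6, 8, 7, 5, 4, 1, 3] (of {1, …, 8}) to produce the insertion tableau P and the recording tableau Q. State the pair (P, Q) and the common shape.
P = [1, 3, 7] / [2, 4] / [5] / [6] / [8];  Q = [1, 2, 3] / [4, 8] / [5] / [6] / [7];  common shape = (3, 2, 1, 1, 1)

Row-insert the values π_1, π_2, … into P one at a time, bumping the leftmost entry strictly greater than the inserted value down to the next row. The recording tableau Q records, in position (i, j), the step at which that cell was added to P.
  Insert 2 (step 1): P = [2];  Q = [1]
  Insert 6 (step 2): P = [2, 6];  Q = [1, 2]
  Insert 8 (step 3): P = [2, 6, 8];  Q = [1, 2, 3]
  Insert 7 (step 4): P = [2, 6, 7] / [8];  Q = [1, 2, 3] / [4]
  Insert 5 (step 5): P = [2, 5, 7] / [6] / [8];  Q = [1, 2, 3] / [4] / [5]
  Insert 4 (step 6): P = [2, 4, 7] / [5] / [6] / [8];  Q = [1, 2, 3] / [4] / [5] / [6]
  Insert 1 (step 7): P = [1, 4, 7] / [2] / [5] / [6] / [8];  Q = [1, 2, 3] / [4] / [5] / [6] / [7]
  Insert 3 (step 8): P = [1, 3, 7] / [2, 4] / [5] / [6] / [8];  Q = [1, 2, 3] / [4, 8] / [5] / [6] / [7]
Final shape: (3, 2, 1, 1, 1).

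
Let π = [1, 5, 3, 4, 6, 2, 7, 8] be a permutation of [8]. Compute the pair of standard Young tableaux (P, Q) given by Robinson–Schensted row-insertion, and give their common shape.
P = [1, 2, 4, 6, 7, 8] / [3] / [5];  Q = [1, 2, 4, 5, 7, 8] / [3] / [6];  common shape = (6, 1, 1)

Row-insert the values π_1, π_2, … into P one at a time, bumping the leftmost entry strictly greater than the inserted value down to the next row. The recording tableau Q records, in position (i, j), the step at which that cell was added to P.
  Insert 1 (step 1): P = [1];  Q = [1]
  Insert 5 (step 2): P = [1, 5];  Q = [1, 2]
  Insert 3 (step 3): P = [1, 3] / [5];  Q = [1, 2] / [3]
  Insert 4 (step 4): P = [1, 3, 4] / [5];  Q = [1, 2, 4] / [3]
  Insert 6 (step 5): P = [1, 3, 4, 6] / [5];  Q = [1, 2, 4, 5] / [3]
  Insert 2 (step 6): P = [1, 2, 4, 6] / [3] / [5];  Q = [1, 2, 4, 5] / [3] / [6]
  Insert 7 (step 7): P = [1, 2, 4, 6, 7] / [3] / [5];  Q = [1, 2, 4, 5, 7] / [3] / [6]
  Insert 8 (step 8): P = [1, 2, 4, 6, 7, 8] / [3] / [5];  Q = [1, 2, 4, 5, 7, 8] / [3] / [6]
Final shape: (6, 1, 1).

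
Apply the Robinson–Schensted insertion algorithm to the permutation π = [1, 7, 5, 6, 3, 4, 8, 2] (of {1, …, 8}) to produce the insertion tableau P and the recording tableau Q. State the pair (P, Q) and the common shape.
P = [1, 2, 4, 8] / [3, 6] / [5] / [7];  Q = [1, 2, 4, 7] / [3, 6] / [5] / [8];  common shape = (4, 2, 1, 1)

Row-insert the values π_1, π_2, … into P one at a time, bumping the leftmost entry strictly greater than the inserted value down to the next row. The recording tableau Q records, in position (i, j), the step at which that cell was added to P.
  Insert 1 (step 1): P = [1];  Q = [1]
  Insert 7 (step 2): P = [1, 7];  Q = [1, 2]
  Insert 5 (step 3): P = [1, 5] / [7];  Q = [1, 2] / [3]
  Insert 6 (step 4): P = [1, 5, 6] / [7];  Q = [1, 2, 4] / [3]
  Insert 3 (step 5): P = [1, 3, 6] / [5] / [7];  Q = [1, 2, 4] / [3] / [5]
  Insert 4 (step 6): P = [1, 3, 4] / [5, 6] / [7];  Q = [1, 2, 4] / [3, 6] / [5]
  Insert 8 (step 7): P = [1, 3, 4, 8] / [5, 6] / [7];  Q = [1, 2, 4, 7] / [3, 6] / [5]
  Insert 2 (step 8): P = [1, 2, 4, 8] / [3, 6] / [5] / [7];  Q = [1, 2, 4, 7] / [3, 6] / [5] / [8]
Final shape: (4, 2, 1, 1).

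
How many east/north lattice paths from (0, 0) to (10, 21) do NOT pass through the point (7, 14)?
Number of paths = 30398565

Total paths from (0, 0) to (10, 21): C(31, 10) = 44352165. Paths through (7, 14): (paths (0, 0) → (7, 14)) × (paths (7, 14) → (10, 21)) = C(21, 7) · C(10, 3) = 116280 · 120 = 13953600. Avoidance count = 44352165 − 13953600 = 30398565.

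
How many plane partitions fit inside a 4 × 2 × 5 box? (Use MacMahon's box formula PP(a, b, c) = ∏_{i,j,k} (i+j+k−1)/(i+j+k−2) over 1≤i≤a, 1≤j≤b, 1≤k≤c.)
PP(4, 2, 5) = 5292

Evaluate the triple product over i = 1..4, j = 1..2, k = 1..5. The factors are (2/1) · (3/2) · (4/3) · (5/4) · (6/5) · (3/2) · (4/3) · (5/4) · … (40 factors total). The numerators and denominators telescope so the product is an integer; carrying out the multiplication exactly gives PP(4, 2, 5) = 5292.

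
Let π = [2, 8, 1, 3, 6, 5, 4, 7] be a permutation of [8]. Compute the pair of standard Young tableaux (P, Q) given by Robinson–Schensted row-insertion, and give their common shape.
P = [1, 3, 4, 7] / [2, 5] / [6] / [8];  Q = [1, 2, 5, 8] / [3, 4] / [6] / [7];  common shape = (4, 2, 1, 1)

Row-insert the values π_1, π_2, … into P one at a time, bumping the leftmost entry strictly greater than the inserted value down to the next row. The recording tableau Q records, in position (i, j), the step at which that cell was added to P.
  Insert 2 (step 1): P = [2];  Q = [1]
  Insert 8 (step 2): P = [2, 8];  Q = [1, 2]
  Insert 1 (step 3): P = [1, 8] / [2];  Q = [1, 2] / [3]
  Insert 3 (step 4): P = [1, 3] / [2, 8];  Q = [1, 2] / [3, 4]
  Insert 6 (step 5): P = [1, 3, 6] / [2, 8];  Q = [1, 2, 5] / [3, 4]
  Insert 5 (step 6): P = [1, 3, 5] / [2, 6] / [8];  Q = [1, 2, 5] / [3, 4] / [6]
  Insert 4 (step 7): P = [1, 3, 4] / [2, 5] / [6] / [8];  Q = [1, 2, 5] / [3, 4] / [6] / [7]
  Insert 7 (step 8): P = [1, 3, 4, 7] / [2, 5] / [6] / [8];  Q = [1, 2, 5, 8] / [3, 4] / [6] / [7]
Final shape: (4, 2, 1, 1).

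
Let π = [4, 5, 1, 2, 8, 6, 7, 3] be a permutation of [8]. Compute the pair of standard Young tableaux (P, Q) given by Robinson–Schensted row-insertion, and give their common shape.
P = [1, 2, 3, 7] / [4, 5, 6] / [8];  Q = [1, 2, 5, 7] / [3, 4, 6] / [8];  common shape = (4, 3, 1)

Row-insert the values π_1, π_2, … into P one at a time, bumping the leftmost entry strictly greater than the inserted value down to the next row. The recording tableau Q records, in position (i, j), the step at which that cell was added to P.
  Insert 4 (step 1): P = [4];  Q = [1]
  Insert 5 (step 2): P = [4, 5];  Q = [1, 2]
  Insert 1 (step 3): P = [1, 5] / [4];  Q = [1, 2] / [3]
  Insert 2 (step 4): P = [1, 2] / [4, 5];  Q = [1, 2] / [3, 4]
  Insert 8 (step 5): P = [1, 2, 8] / [4, 5];  Q = [1, 2, 5] / [3, 4]
  Insert 6 (step 6): P = [1, 2, 6] / [4, 5, 8];  Q = [1, 2, 5] / [3, 4, 6]
  Insert 7 (step 7): P = [1, 2, 6, 7] / [4, 5, 8];  Q = [1, 2, 5, 7] / [3, 4, 6]
  Insert 3 (step 8): P = [1, 2, 3, 7] / [4, 5, 6] / [8];  Q = [1, 2, 5, 7] / [3, 4, 6] / [8]
Final shape: (4, 3, 1).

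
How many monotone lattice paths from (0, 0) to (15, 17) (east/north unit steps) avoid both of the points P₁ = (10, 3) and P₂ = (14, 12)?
Number of paths = 505677852

Inclusion–exclusion. Total paths: C(32, 15) = 565722720. Through P₁: C(13, 10)·C(19, 5) = 3325608. Through P₂: C(26, 14)·C(6, 1) = 57946200. Since P₁ is strictly southwest of P₂, a monotone path through both must visit P₁ then P₂; paths through both = C(13, 10)·C(13, 4)·C(6, 1) = 1226940. Avoid both = 565722720 − 3325608 − 57946200 + 1226940 = 505677852.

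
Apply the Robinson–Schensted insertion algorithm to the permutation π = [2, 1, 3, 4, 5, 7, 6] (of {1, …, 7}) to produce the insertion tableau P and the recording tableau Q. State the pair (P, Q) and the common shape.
P = [1, 3, 4, 5, 6] / [2, 7];  Q = [1, 3, 4, 5, 6] / [2, 7];  common shape = (5, 2)

Row-insert the values π_1, π_2, … into P one at a time, bumping the leftmost entry strictly greater than the inserted value down to the next row. The recording tableau Q records, in position (i, j), the step at which that cell was added to P.
  Insert 2 (step 1): P = [2];  Q = [1]
  Insert 1 (step 2): P = [1] / [2];  Q = [1] / [2]
  Insert 3 (step 3): P = [1, 3] / [2];  Q = [1, 3] / [2]
  Insert 4 (step 4): P = [1, 3, 4] / [2];  Q = [1, 3, 4] / [2]
  Insert 5 (step 5): P = [1, 3, 4, 5] / [2];  Q = [1, 3, 4, 5] / [2]
  Insert 7 (step 6): P = [1, 3, 4, 5, 7] / [2];  Q = [1, 3, 4, 5, 6] / [2]
  Insert 6 (step 7): P = [1, 3, 4, 5, 6] / [2, 7];  Q = [1, 3, 4, 5, 6] / [2, 7]
Final shape: (5, 2).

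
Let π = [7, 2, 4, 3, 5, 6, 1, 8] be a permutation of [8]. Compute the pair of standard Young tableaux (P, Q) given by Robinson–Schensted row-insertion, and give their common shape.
P = [1, 3, 5, 6, 8] / [2] / [4] / [7];  Q = [1, 3, 5, 6, 8] / [2] / [4] / [7];  common shape = (5, 1, 1, 1)

Row-insert the values π_1, π_2, … into P one at a time, bumping the leftmost entry strictly greater than the inserted value down to the next row. The recording tableau Q records, in position (i, j), the step at which that cell was added to P.
  Insert 7 (step 1): P = [7];  Q = [1]
  Insert 2 (step 2): P = [2] / [7];  Q = [1] / [2]
  Insert 4 (step 3): P = [2, 4] / [7];  Q = [1, 3] / [2]
  Insert 3 (step 4): P = [2, 3] / [4] / [7];  Q = [1, 3] / [2] / [4]
  Insert 5 (step 5): P = [2, 3, 5] / [4] / [7];  Q = [1, 3, 5] / [2] / [4]
  Insert 6 (step 6): P = [2, 3, 5, 6] / [4] / [7];  Q = [1, 3, 5, 6] / [2] / [4]
  Insert 1 (step 7): P = [1, 3, 5, 6] / [2] / [4] / [7];  Q = [1, 3, 5, 6] / [2] / [4] / [7]
  Insert 8 (step 8): P = [1, 3, 5, 6, 8] / [2] / [4] / [7];  Q = [1, 3, 5, 6, 8] / [2] / [4] / [7]
Final shape: (5, 1, 1, 1).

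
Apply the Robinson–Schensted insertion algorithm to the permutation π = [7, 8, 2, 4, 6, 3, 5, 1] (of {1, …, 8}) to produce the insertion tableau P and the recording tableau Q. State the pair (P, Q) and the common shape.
P = [1, 3, 5] / [2, 6] / [4, 8] / [7];  Q = [1, 2, 5] / [3, 4] / [6, 7] / [8];  common shape = (3, 2, 2, 1)

Row-insert the values π_1, π_2, … into P one at a time, bumping the leftmost entry strictly greater than the inserted value down to the next row. The recording tableau Q records, in position (i, j), the step at which that cell was added to P.
  Insert 7 (step 1): P = [7];  Q = [1]
  Insert 8 (step 2): P = [7, 8];  Q = [1, 2]
  Insert 2 (step 3): P = [2, 8] / [7];  Q = [1, 2] / [3]
  Insert 4 (step 4): P = [2, 4] / [7, 8];  Q = [1, 2] / [3, 4]
  Insert 6 (step 5): P = [2, 4, 6] / [7, 8];  Q = [1, 2, 5] / [3, 4]
  Insert 3 (step 6): P = [2, 3, 6] / [4, 8] / [7];  Q = [1, 2, 5] / [3, 4] / [6]
  Insert 5 (step 7): P = [2, 3, 5] / [4, 6] / [7, 8];  Q = [1, 2, 5] / [3, 4] / [6, 7]
  Insert 1 (step 8): P = [1, 3, 5] / [2, 6] / [4, 8] / [7];  Q = [1, 2, 5] / [3, 4] / [6, 7] / [8]
Final shape: (3, 2, 2, 1).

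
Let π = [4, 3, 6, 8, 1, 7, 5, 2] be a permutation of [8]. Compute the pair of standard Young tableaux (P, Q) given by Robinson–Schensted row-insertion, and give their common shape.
P = [1, 2, 7] / [3, 5] / [4, 6] / [8];  Q = [1, 3, 4] / [2, 6] / [5, 7] / [8];  common shape = (3, 2, 2, 1)

Row-insert the values π_1, π_2, … into P one at a time, bumping the leftmost entry strictly greater than the inserted value down to the next row. The recording tableau Q records, in position (i, j), the step at which that cell was added to P.
  Insert 4 (step 1): P = [4];  Q = [1]
  Insert 3 (step 2): P = [3] / [4];  Q = [1] / [2]
  Insert 6 (step 3): P = [3, 6] / [4];  Q = [1, 3] / [2]
  Insert 8 (step 4): P = [3, 6, 8] / [4];  Q = [1, 3, 4] / [2]
  Insert 1 (step 5): P = [1, 6, 8] / [3] / [4];  Q = [1, 3, 4] / [2] / [5]
  Insert 7 (step 6): P = [1, 6, 7] / [3, 8] / [4];  Q = [1, 3, 4] / [2, 6] / [5]
  Insert 5 (step 7): P = [1, 5, 7] / [3, 6] / [4, 8];  Q = [1, 3, 4] / [2, 6] / [5, 7]
  Insert 2 (step 8): P = [1, 2, 7] / [3, 5] / [4, 6] / [8];  Q = [1, 3, 4] / [2, 6] / [5, 7] / [8]
Final shape: (3, 2, 2, 1).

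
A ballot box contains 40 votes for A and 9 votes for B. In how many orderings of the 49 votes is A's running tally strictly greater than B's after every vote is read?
Strict-lead orderings = 1299757646

Total orderings of the 49 votes with 40 for A: C(49, 40) = 2054455634. By the Bertrand ballot formula (Cycle Lemma / reflection principle), the number of orderings in which A is strictly ahead of B throughout is (p − q)/(p + q) · C(p + q, p) = (40 − 9)/(40 + 9) · 2054455634 = 1299757646.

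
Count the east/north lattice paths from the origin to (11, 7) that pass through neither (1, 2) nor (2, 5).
Number of paths = 22320

Inclusion–exclusion. Total paths: C(18, 11) = 31824. Through P₁: C(3, 1)·C(15, 10) = 9009. Through P₂: C(7, 2)·C(11, 9) = 1155. Since P₁ is strictly southwest of P₂, a monotone path through both must visit P₁ then P₂; paths through both = C(3, 1)·C(4, 1)·C(11, 9) = 660. Avoid both = 31824 − 9009 − 1155 + 660 = 22320.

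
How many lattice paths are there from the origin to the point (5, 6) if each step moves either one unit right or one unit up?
Number of paths = 462

A monotone lattice path from (0, 0) to (5, 6) consists of 5 east steps and 6 north steps in some order, so it is determined by which 5 of the 11 steps are east. The count is C(11, 5) = 462.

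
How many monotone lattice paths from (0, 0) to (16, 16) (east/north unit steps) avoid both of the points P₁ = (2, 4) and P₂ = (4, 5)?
Number of paths = 346696572

Inclusion–exclusion. Total paths: C(32, 16) = 601080390. Through P₁: C(6, 2)·C(26, 14) = 144865500. Through P₂: C(9, 4)·C(23, 12) = 170361828. Since P₁ is strictly southwest of P₂, a monotone path through both must visit P₁ then P₂; paths through both = C(6, 2)·C(3, 2)·C(23, 12) = 60843510. Avoid both = 601080390 − 144865500 − 170361828 + 60843510 = 346696572.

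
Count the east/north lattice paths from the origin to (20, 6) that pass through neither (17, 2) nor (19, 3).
Number of paths = 220137

Inclusion–exclusion. Total paths: C(26, 20) = 230230. Through P₁: C(19, 17)·C(7, 3) = 5985. Through P₂: C(22, 19)·C(4, 1) = 6160. Since P₁ is strictly southwest of P₂, a monotone path through both must visit P₁ then P₂; paths through both = C(19, 17)·C(3, 2)·C(4, 1) = 2052. Avoid both = 230230 − 5985 − 6160 + 2052 = 220137.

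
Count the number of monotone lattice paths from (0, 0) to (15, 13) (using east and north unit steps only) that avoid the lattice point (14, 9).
Number of paths = 33356210

Total paths from (0, 0) to (15, 13): C(28, 15) = 37442160. Paths through (14, 9): (paths (0, 0) → (14, 9)) × (paths (14, 9) → (15, 13)) = C(23, 14) · C(5, 1) = 817190 · 5 = 4085950. Avoidance count = 37442160 − 4085950 = 33356210.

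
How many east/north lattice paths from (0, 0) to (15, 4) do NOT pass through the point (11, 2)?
Number of paths = 2706

Total paths from (0, 0) to (15, 4): C(19, 15) = 3876. Paths through (11, 2): (paths (0, 0) → (11, 2)) × (paths (11, 2) → (15, 4)) = C(13, 11) · C(6, 4) = 78 · 15 = 1170. Avoidance count = 3876 − 1170 = 2706.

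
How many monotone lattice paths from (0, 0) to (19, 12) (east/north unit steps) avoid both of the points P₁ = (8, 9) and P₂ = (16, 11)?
Number of paths = 84495905

Inclusion–exclusion. Total paths: C(31, 19) = 141120525. Through P₁: C(17, 8)·C(14, 11) = 8848840. Through P₂: C(27, 16)·C(4, 3) = 52151580. Since P₁ is strictly southwest of P₂, a monotone path through both must visit P₁ then P₂; paths through both = C(17, 8)·C(10, 8)·C(4, 3) = 4375800. Avoid both = 141120525 − 8848840 − 52151580 + 4375800 = 84495905.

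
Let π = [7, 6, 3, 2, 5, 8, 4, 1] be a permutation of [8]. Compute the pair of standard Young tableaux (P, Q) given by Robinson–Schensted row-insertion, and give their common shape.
P = [1, 4, 8] / [2, 5] / [3] / [6] / [7];  Q = [1, 5, 6] / [2, 7] / [3] / [4] / [8];  common shape = (3, 2, 1, 1, 1)

Row-insert the values π_1, π_2, … into P one at a time, bumping the leftmost entry strictly greater than the inserted value down to the next row. The recording tableau Q records, in position (i, j), the step at which that cell was added to P.
  Insert 7 (step 1): P = [7];  Q = [1]
  Insert 6 (step 2): P = [6] / [7];  Q = [1] / [2]
  Insert 3 (step 3): P = [3] / [6] / [7];  Q = [1] / [2] / [3]
  Insert 2 (step 4): P = [2] / [3] / [6] / [7];  Q = [1] / [2] / [3] / [4]
  Insert 5 (step 5): P = [2, 5] / [3] / [6] / [7];  Q = [1, 5] / [2] / [3] / [4]
  Insert 8 (step 6): P = [2, 5, 8] / [3] / [6] / [7];  Q = [1, 5, 6] / [2] / [3] / [4]
  Insert 4 (step 7): P = [2, 4, 8] / [3, 5] / [6] / [7];  Q = [1, 5, 6] / [2, 7] / [3] / [4]
  Insert 1 (step 8): P = [1, 4, 8] / [2, 5] / [3] / [6] / [7];  Q = [1, 5, 6] / [2, 7] / [3] / [4] / [8]
Final shape: (3, 2, 1, 1, 1).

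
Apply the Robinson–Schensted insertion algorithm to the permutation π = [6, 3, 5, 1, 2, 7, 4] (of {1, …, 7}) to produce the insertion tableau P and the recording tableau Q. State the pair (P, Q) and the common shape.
P = [1, 2, 4] / [3, 5, 7] / [6];  Q = [1, 3, 6] / [2, 5, 7] / [4];  common shape = (3, 3, 1)

Row-insert the values π_1, π_2, … into P one at a time, bumping the leftmost entry strictly greater than the inserted value down to the next row. The recording tableau Q records, in position (i, j), the step at which that cell was added to P.
  Insert 6 (step 1): P = [6];  Q = [1]
  Insert 3 (step 2): P = [3] / [6];  Q = [1] / [2]
  Insert 5 (step 3): P = [3, 5] / [6];  Q = [1, 3] / [2]
  Insert 1 (step 4): P = [1, 5] / [3] / [6];  Q = [1, 3] / [2] / [4]
  Insert 2 (step 5): P = [1, 2] / [3, 5] / [6];  Q = [1, 3] / [2, 5] / [4]
  Insert 7 (step 6): P = [1, 2, 7] / [3, 5] / [6];  Q = [1, 3, 6] / [2, 5] / [4]
  Insert 4 (step 7): P = [1, 2, 4] / [3, 5, 7] / [6];  Q = [1, 3, 6] / [2, 5, 7] / [4]
Final shape: (3, 3, 1).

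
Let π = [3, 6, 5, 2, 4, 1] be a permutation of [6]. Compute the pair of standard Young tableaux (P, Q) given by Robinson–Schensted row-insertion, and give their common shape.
P = [1, 4] / [2, 5] / [3] / [6];  Q = [1, 2] / [3, 5] / [4] / [6];  common shape = (2, 2, 1, 1)

Row-insert the values π_1, π_2, … into P one at a time, bumping the leftmost entry strictly greater than the inserted value down to the next row. The recording tableau Q records, in position (i, j), the step at which that cell was added to P.
  Insert 3 (step 1): P = [3];  Q = [1]
  Insert 6 (step 2): P = [3, 6];  Q = [1, 2]
  Insert 5 (step 3): P = [3, 5] / [6];  Q = [1, 2] / [3]
  Insert 2 (step 4): P = [2, 5] / [3] / [6];  Q = [1, 2] / [3] / [4]
  Insert 4 (step 5): P = [2, 4] / [3, 5] / [6];  Q = [1, 2] / [3, 5] / [4]
  Insert 1 (step 6): P = [1, 4] / [2, 5] / [3] / [6];  Q = [1, 2] / [3, 5] / [4] / [6]
Final shape: (2, 2, 1, 1).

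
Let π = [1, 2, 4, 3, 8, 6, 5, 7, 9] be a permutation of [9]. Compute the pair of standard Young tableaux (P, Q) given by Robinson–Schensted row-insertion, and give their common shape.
P = [1, 2, 3, 5, 7, 9] / [4, 6] / [8];  Q = [1, 2, 3, 5, 8, 9] / [4, 6] / [7];  common shape = (6, 2, 1)

Row-insert the values π_1, π_2, … into P one at a time, bumping the leftmost entry strictly greater than the inserted value down to the next row. The recording tableau Q records, in position (i, j), the step at which that cell was added to P.
  Insert 1 (step 1): P = [1];  Q = [1]
  Insert 2 (step 2): P = [1, 2];  Q = [1, 2]
  Insert 4 (step 3): P = [1, 2, 4];  Q = [1, 2, 3]
  Insert 3 (step 4): P = [1, 2, 3] / [4];  Q = [1, 2, 3] / [4]
  Insert 8 (step 5): P = [1, 2, 3, 8] / [4];  Q = [1, 2, 3, 5] / [4]
  Insert 6 (step 6): P = [1, 2, 3, 6] / [4, 8];  Q = [1, 2, 3, 5] / [4, 6]
  Insert 5 (step 7): P = [1, 2, 3, 5] / [4, 6] / [8];  Q = [1, 2, 3, 5] / [4, 6] / [7]
  Insert 7 (step 8): P = [1, 2, 3, 5, 7] / [4, 6] / [8];  Q = [1, 2, 3, 5, 8] / [4, 6] / [7]
  Insert 9 (step 9): P = [1, 2, 3, 5, 7, 9] / [4, 6] / [8];  Q = [1, 2, 3, 5, 8, 9] / [4, 6] / [7]
Final shape: (6, 2, 1).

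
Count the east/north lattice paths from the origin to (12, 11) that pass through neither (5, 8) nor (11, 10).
Number of paths = 564278

Inclusion–exclusion. Total paths: C(23, 12) = 1352078. Through P₁: C(13, 5)·C(10, 7) = 154440. Through P₂: C(21, 11)·C(2, 1) = 705432. Since P₁ is strictly southwest of P₂, a monotone path through both must visit P₁ then P₂; paths through both = C(13, 5)·C(8, 6)·C(2, 1) = 72072. Avoid both = 1352078 − 154440 − 705432 + 72072 = 564278.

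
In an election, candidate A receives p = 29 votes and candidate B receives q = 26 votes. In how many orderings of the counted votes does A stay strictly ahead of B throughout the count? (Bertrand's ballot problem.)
Strict-lead orderings = 194214400834356

Total orderings of the 55 votes with 29 for A: C(55, 29) = 3560597348629860. By the Bertrand ballot formula (Cycle Lemma / reflection principle), the number of orderings in which A is strictly ahead of B throughout is (p − q)/(p + q) · C(p + q, p) = (29 − 26)/(29 + 26) · 3560597348629860 = 194214400834356.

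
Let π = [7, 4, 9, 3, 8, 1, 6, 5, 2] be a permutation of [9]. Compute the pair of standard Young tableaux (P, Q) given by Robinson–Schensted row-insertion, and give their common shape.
P = [1, 2] / [3, 5] / [4, 6] / [7, 8] / [9];  Q = [1, 3] / [2, 5] / [4, 7] / [6, 8] / [9];  common shape = (2, 2, 2, 2, 1)

Row-insert the values π_1, π_2, … into P one at a time, bumping the leftmost entry strictly greater than the inserted value down to the next row. The recording tableau Q records, in position (i, j), the step at which that cell was added to P.
  Insert 7 (step 1): P = [7];  Q = [1]
  Insert 4 (step 2): P = [4] / [7];  Q = [1] / [2]
  Insert 9 (step 3): P = [4, 9] / [7];  Q = [1, 3] / [2]
  Insert 3 (step 4): P = [3, 9] / [4] / [7];  Q = [1, 3] / [2] / [4]
  Insert 8 (step 5): P = [3, 8] / [4, 9] / [7];  Q = [1, 3] / [2, 5] / [4]
  Insert 1 (step 6): P = [1, 8] / [3, 9] / [4] / [7];  Q = [1, 3] / [2, 5] / [4] / [6]
  Insert 6 (step 7): P = [1, 6] / [3, 8] / [4, 9] / [7];  Q = [1, 3] / [2, 5] / [4, 7] / [6]
  Insert 5 (step 8): P = [1, 5] / [3, 6] / [4, 8] / [7, 9];  Q = [1, 3] / [2, 5] / [4, 7] / [6, 8]
  Insert 2 (step 9): P = [1, 2] / [3, 5] / [4, 6] / [7, 8] / [9];  Q = [1, 3] / [2, 5] / [4, 7] / [6, 8] / [9]
Final shape: (2, 2, 2, 2, 1).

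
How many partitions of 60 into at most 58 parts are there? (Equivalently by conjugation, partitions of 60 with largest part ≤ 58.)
p(60, parts ≤ 58) = 966465

Use the recurrence p(n, m) = p(n, m−1) + p(n−m, m): either the largest part is < m (count p(n, m−1)) or the largest part is exactly m (remove one copy of m, count p(n−m, m)). With p(0, ·) = 1 this gives p(60, parts ≤ 58) = 966465. (By conjugating Young diagrams, this also counts partitions of 60 into at most 58 parts.)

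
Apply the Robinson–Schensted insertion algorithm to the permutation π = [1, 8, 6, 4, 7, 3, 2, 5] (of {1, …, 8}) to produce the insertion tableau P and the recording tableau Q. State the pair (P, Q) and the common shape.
P = [1, 2, 5] / [3, 7] / [4] / [6] / [8];  Q = [1, 2, 5] / [3, 8] / [4] / [6] / [7];  common shape = (3, 2, 1, 1, 1)

Row-insert the values π_1, π_2, … into P one at a time, bumping the leftmost entry strictly greater than the inserted value down to the next row. The recording tableau Q records, in position (i, j), the step at which that cell was added to P.
  Insert 1 (step 1): P = [1];  Q = [1]
  Insert 8 (step 2): P = [1, 8];  Q = [1, 2]
  Insert 6 (step 3): P = [1, 6] / [8];  Q = [1, 2] / [3]
  Insert 4 (step 4): P = [1, 4] / [6] / [8];  Q = [1, 2] / [3] / [4]
  Insert 7 (step 5): P = [1, 4, 7] / [6] / [8];  Q = [1, 2, 5] / [3] / [4]
  Insert 3 (step 6): P = [1, 3, 7] / [4] / [6] / [8];  Q = [1, 2, 5] / [3] / [4] / [6]
  Insert 2 (step 7): P = [1, 2, 7] / [3] / [4] / [6] / [8];  Q = [1, 2, 5] / [3] / [4] / [6] / [7]
  Insert 5 (step 8): P = [1, 2, 5] / [3, 7] / [4] / [6] / [8];  Q = [1, 2, 5] / [3, 8] / [4] / [6] / [7]
Final shape: (3, 2, 1, 1, 1).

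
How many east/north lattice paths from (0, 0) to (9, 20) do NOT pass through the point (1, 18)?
Number of paths = 10014150

Total paths from (0, 0) to (9, 20): C(29, 9) = 10015005. Paths through (1, 18): (paths (0, 0) → (1, 18)) × (paths (1, 18) → (9, 20)) = C(19, 1) · C(10, 8) = 19 · 45 = 855. Avoidance count = 10015005 − 855 = 10014150.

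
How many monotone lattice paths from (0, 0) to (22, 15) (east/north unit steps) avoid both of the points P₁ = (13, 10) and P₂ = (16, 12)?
Number of paths = 5479367648

Inclusion–exclusion. Total paths: C(37, 22) = 9364199760. Through P₁: C(23, 13)·C(14, 9) = 2290420132. Through P₂: C(28, 16)·C(9, 6) = 2555427420. Since P₁ is strictly southwest of P₂, a monotone path through both must visit P₁ then P₂; paths through both = C(23, 13)·C(5, 3)·C(9, 6) = 961015440. Avoid both = 9364199760 − 2290420132 − 2555427420 + 961015440 = 5479367648.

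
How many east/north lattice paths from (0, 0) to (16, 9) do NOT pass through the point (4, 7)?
Number of paths = 2012945

Total paths from (0, 0) to (16, 9): C(25, 16) = 2042975. Paths through (4, 7): (paths (0, 0) → (4, 7)) × (paths (4, 7) → (16, 9)) = C(11, 4) · C(14, 12) = 330 · 91 = 30030. Avoidance count = 2042975 − 30030 = 2012945.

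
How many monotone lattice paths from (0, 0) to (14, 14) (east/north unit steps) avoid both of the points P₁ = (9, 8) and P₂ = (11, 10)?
Number of paths = 21645420

Inclusion–exclusion. Total paths: C(28, 14) = 40116600. Through P₁: C(17, 9)·C(11, 5) = 11231220. Through P₂: C(21, 11)·C(7, 3) = 12345060. Since P₁ is strictly southwest of P₂, a monotone path through both must visit P₁ then P₂; paths through both = C(17, 9)·C(4, 2)·C(7, 3) = 5105100. Avoid both = 40116600 − 11231220 − 12345060 + 5105100 = 21645420.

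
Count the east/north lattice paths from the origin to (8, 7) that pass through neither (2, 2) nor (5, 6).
Number of paths = 2655

Inclusion–exclusion. Total paths: C(15, 8) = 6435. Through P₁: C(4, 2)·C(11, 6) = 2772. Through P₂: C(11, 5)·C(4, 3) = 1848. Since P₁ is strictly southwest of P₂, a monotone path through both must visit P₁ then P₂; paths through both = C(4, 2)·C(7, 3)·C(4, 3) = 840. Avoid both = 6435 − 2772 − 1848 + 840 = 2655.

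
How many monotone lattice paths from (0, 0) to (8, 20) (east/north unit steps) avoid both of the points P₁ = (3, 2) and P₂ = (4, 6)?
Number of paths = 2282015

Inclusion–exclusion. Total paths: C(28, 8) = 3108105. Through P₁: C(5, 3)·C(23, 5) = 336490. Through P₂: C(10, 4)·C(18, 4) = 642600. Since P₁ is strictly southwest of P₂, a monotone path through both must visit P₁ then P₂; paths through both = C(5, 3)·C(5, 1)·C(18, 4) = 153000. Avoid both = 3108105 − 336490 − 642600 + 153000 = 2282015.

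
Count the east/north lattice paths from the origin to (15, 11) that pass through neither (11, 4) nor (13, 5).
Number of paths = 7150466

Inclusion–exclusion. Total paths: C(26, 15) = 7726160. Through P₁: C(15, 11)·C(11, 4) = 450450. Through P₂: C(18, 13)·C(8, 2) = 239904. Since P₁ is strictly southwest of P₂, a monotone path through both must visit P₁ then P₂; paths through both = C(15, 11)·C(3, 2)·C(8, 2) = 114660. Avoid both = 7726160 − 450450 − 239904 + 114660 = 7150466.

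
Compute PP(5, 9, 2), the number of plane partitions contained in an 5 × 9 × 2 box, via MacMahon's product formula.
PP(5, 9, 2) = 1002001

Evaluate the triple product over i = 1..5, j = 1..9, k = 1..2. The factors are (2/1) · (3/2) · (3/2) · (4/3) · (4/3) · (5/4) · (5/4) · (6/5) · … (90 factors total). The numerators and denominators telescope so the product is an integer; carrying out the multiplication exactly gives PP(5, 9, 2) = 1002001.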